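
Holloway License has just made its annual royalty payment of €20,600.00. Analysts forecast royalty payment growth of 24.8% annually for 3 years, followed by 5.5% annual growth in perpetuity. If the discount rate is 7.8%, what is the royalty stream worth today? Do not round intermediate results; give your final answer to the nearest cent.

D_1 = 25708.80000
D_2 = 32084.58240
D_3 = 40041.55884
Terminal value at year 3: TV = D_3×(1+g_2)/(r−g_2) = 42243.84457/0.023 = 1836688.89440
P_0 = D_1/(1+r)^1 + D_2/(1+r)^2 + D_3/(1+r)^3 + TV/(1+r)^3
    = 23848.60853 + 27609.52083 + 31963.52689 + 1466153.08142 = 1549574.73768

€1549574.74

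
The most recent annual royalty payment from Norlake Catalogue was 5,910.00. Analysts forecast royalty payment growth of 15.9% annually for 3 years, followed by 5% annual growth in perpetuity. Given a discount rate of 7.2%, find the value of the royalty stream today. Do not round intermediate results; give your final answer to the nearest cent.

D_1 = 6849.69000
D_2 = 7938.79071
D_3 = 9201.05843
Terminal value at year 3: TV = D_3×(1+g_2)/(r−g_2) = 9661.11135/0.022 = 439141.42521
P_0 = D_1/(1+r)^1 + D_2/(1+r)^2 + D_3/(1+r)^3 + TV/(1+r)^3
    = 6389.63619 + 6908.19809 + 7468.84476 + 356467.59080 = 377234.26985

377234.27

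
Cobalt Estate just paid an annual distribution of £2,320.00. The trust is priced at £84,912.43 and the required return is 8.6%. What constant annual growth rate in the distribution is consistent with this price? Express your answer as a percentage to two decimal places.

5.71%

P = D₀(1+g)/(r−g) ⇒ P(r−g) = D₀(1+g) ⇒ g(P+D₀) = P·r − D₀
g = (P·r − D₀)/(P + D₀) = (£84,912.43×0.086 − £2,320.00) / (£84,912.43 + £2,320.00) = 0.057117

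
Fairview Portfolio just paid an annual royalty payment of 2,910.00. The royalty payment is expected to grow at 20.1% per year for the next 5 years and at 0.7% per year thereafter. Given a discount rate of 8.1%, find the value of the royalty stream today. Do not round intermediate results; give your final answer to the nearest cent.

D_1 = 3494.91000
D_2 = 4197.38691
D_3 = 5041.06168
D_4 = 6054.31508
D_5 = 7271.23241
Terminal value at year 5: TV = D_5×(1+g_2)/(r−g_2) = 7322.13103/0.074 = 98947.71667
P_0 = D_1/(1+r)^1 + D_2/(1+r)^2 + D_3/(1+r)^3 + D_4/(1+r)^4 + D_5/(1+r)^5 + TV/(1+r)^5
    = 3233.03423 + 3591.92794 + 3990.66185 + 4433.65854 + 4925.83155 + 67031.24828 = 87206.36239

87206.36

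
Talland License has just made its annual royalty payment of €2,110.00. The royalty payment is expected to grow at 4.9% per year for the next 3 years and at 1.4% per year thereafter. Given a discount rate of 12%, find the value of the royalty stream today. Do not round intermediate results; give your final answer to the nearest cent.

€22144.74

D_1 = 2213.39000
D_2 = 2321.84611
D_3 = 2435.61657
Terminal value at year 3: TV = D_3×(1+g_2)/(r−g_2) = 2469.71520/0.106 = 23299.20001
P_0 = D_1/(1+r)^1 + D_2/(1+r)^2 + D_3/(1+r)^3 + TV/(1+r)^3
    = 1976.24107 + 1850.96150 + 1733.62377 + 16583.91036 = 22144.73670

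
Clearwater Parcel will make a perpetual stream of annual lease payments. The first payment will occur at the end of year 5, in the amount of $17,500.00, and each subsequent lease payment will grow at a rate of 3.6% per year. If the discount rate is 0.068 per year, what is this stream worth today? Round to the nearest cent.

$420342.26

Value at end of year 4: C₁ / (r − g) = $17,500.00 / (0.068 − 0.036) = $546,875.0000
Discount to today: PV = $546,875.0000 / (1 + 0.068)^4 = $546,875.0000 / 1.301023 = $420,342.26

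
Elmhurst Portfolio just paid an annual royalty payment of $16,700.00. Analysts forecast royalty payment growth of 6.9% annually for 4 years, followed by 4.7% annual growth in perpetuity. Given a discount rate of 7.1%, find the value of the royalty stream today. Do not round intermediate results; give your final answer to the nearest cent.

D_1 = 17852.30000
D_2 = 19084.10870
D_3 = 20400.91220
D_4 = 21808.57514
Terminal value at year 4: TV = D_4×(1+g_2)/(r−g_2) = 22833.57817/0.024 = 951399.09058
P_0 = D_1/(1+r)^1 + D_2/(1+r)^2 + D_3/(1+r)^3 + D_4/(1+r)^4 + TV/(1+r)^4
    = 16668.81419 + 16637.68662 + 16606.61718 + 16575.60576 + 723110.80108 = 789599.52483

$789599.52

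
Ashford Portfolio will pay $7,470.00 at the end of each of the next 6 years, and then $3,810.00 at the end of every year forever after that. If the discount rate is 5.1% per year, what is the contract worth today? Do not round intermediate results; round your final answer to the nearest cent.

PV of 6-year annuity: $7,470.00 × [1 − (1+0.051)^−6] / 0.051 = 37794.46701
Perpetuity value at year 6: $3,810.00 / 0.051 = 74705.88235
PV of perpetuity: 74705.88235 / (1+0.051)^6 = 55429.18633
Total PV = 37794.46701 + 55429.18633 = 93223.65334

$93223.65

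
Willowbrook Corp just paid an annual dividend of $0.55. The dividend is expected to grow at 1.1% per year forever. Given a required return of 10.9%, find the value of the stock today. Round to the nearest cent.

$5.67

D₁ = D₀ × (1 + g) = $0.55 × 1.011 = $0.5561
Growing perpetuity: P = D₁ / (r − g) = $0.5561 / (0.109 − 0.011) = $5.67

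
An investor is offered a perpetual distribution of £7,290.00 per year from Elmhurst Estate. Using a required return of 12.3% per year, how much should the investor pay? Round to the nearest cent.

£59268.29

Level perpetuity: PV = C / r = £7,290.00 / 0.123 = £59,268.29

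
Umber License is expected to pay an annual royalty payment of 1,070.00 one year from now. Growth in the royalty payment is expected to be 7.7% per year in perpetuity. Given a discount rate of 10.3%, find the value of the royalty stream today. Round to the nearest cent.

41153.85

Growing perpetuity: P = D₁ / (r − g) = 1,070.0000 / (0.103 − 0.077) = 41,153.85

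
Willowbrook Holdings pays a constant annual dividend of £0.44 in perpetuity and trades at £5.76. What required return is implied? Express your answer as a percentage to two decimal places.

7.64%

P = C/r ⇒ r = C/P = £0.44/£5.76 = 0.076389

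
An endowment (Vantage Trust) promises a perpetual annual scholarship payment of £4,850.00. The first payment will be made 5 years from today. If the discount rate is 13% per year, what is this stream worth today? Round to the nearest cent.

Value at end of year 4: C / r = £4,850.00 / 0.13 = £37,307.6923
Discount to today: PV = £37,307.6923 / (1 + 0.13)^4 = £37,307.6923 / 1.630474 = £22,881.51

£22881.51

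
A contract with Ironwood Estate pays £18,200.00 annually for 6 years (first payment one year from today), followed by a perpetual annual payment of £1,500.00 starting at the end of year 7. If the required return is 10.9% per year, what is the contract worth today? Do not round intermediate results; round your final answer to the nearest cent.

£84615.44

PV of 6-year annuity: £18,200.00 × [1 − (1+0.109)^−6] / 0.109 = 77218.10494
Perpetuity value at year 6: £1,500.00 / 0.109 = 13761.46789
PV of perpetuity: 13761.46789 / (1+0.109)^6 = 7397.33836
Total PV = 77218.10494 + 7397.33836 = 84615.44330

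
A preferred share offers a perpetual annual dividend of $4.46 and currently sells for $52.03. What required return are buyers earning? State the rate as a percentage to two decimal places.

P = C/r ⇒ r = C/P = $4.46/$52.03 = 0.085720

8.57%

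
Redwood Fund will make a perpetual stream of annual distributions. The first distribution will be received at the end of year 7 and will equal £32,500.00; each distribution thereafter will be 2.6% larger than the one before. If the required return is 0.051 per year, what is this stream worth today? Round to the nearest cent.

£964555.13

Value at end of year 6: C₁ / (r − g) = £32,500.00 / (0.051 − 0.026) = £1,300,000.0000
Discount to today: PV = £1,300,000.0000 / (1 + 0.051)^6 = £1,300,000.0000 / 1.347772 = £964,555.13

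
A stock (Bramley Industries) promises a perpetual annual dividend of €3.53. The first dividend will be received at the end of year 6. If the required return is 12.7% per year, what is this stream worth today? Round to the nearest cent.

€15.29

Value at end of year 5: C / r = €3.53 / 0.127 = €27.7953
Discount to today: PV = €27.7953 / (1 + 0.127)^5 = €27.7953 / 1.818108 = €15.29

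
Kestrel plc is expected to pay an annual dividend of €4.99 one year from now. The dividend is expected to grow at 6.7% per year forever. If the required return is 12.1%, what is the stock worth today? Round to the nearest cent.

Growing perpetuity: P = D₁ / (r − g) = €4.9900 / (0.121 − 0.067) = €92.41

€92.41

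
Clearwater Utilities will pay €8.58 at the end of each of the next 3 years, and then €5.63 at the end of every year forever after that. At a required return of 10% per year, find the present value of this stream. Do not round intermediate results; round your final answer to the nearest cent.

€63.64

PV of 3-year annuity: €8.58 × [1 − (1+0.1)^−3] / 0.1 = 21.33719
Perpetuity value at year 3: €5.63 / 0.1 = 56.30000
PV of perpetuity: 56.30000 / (1+0.1)^3 = 42.29902
Total PV = 21.33719 + 42.29902 = 63.63621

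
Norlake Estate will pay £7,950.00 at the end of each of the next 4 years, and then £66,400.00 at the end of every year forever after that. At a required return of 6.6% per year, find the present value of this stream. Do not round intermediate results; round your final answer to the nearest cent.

PV of 4-year annuity: £7,950.00 × [1 − (1+0.066)^−4] / 0.066 = 27173.29176
Perpetuity value at year 4: £66,400.00 / 0.066 = 1006060.60606
PV of perpetuity: 1006060.60606 / (1+0.066)^4 = 779103.80445
Total PV = 27173.29176 + 779103.80445 = 806277.09621

£806277.10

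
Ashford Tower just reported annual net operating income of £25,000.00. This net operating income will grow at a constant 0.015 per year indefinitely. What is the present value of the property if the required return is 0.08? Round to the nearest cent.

£390384.62

D₁ = D₀ × (1 + g) = £25,000.00 × 1.015 = £25,375.0000
Growing perpetuity: P = D₁ / (r − g) = £25,375.0000 / (0.08 − 0.015) = £390,384.62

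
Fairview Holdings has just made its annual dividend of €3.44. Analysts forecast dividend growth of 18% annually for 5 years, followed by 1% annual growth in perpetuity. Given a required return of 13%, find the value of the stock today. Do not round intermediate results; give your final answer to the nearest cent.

€55.57

D_1 = 4.05920
D_2 = 4.78986
D_3 = 5.65203
D_4 = 6.66940
D_5 = 7.86989
Terminal value at year 5: TV = D_5×(1+g_2)/(r−g_2) = 7.94859/0.12 = 66.23821
P_0 = D_1/(1+r)^1 + D_2/(1+r)^2 + D_3/(1+r)^3 + D_4/(1+r)^4 + D_5/(1+r)^5 + TV/(1+r)^5
    = 3.59221 + 3.75116 + 3.91714 + 4.09047 + 4.27146 + 35.95145 = 55.57389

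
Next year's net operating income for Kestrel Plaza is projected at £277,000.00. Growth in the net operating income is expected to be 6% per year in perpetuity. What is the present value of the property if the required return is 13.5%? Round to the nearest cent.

Growing perpetuity: P = D₁ / (r − g) = £277,000.0000 / (0.135 − 0.06) = £3,693,333.33

£3693333.33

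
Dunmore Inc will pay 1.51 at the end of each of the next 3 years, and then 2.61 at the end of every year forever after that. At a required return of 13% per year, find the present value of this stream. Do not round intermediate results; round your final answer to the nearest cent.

PV of 3-year annuity: 1.51 × [1 − (1+0.13)^−3] / 0.13 = 3.56534
Perpetuity value at year 3: 2.61 / 0.13 = 20.07692
PV of perpetuity: 20.07692 / (1+0.13)^3 = 13.91431
Total PV = 3.56534 + 13.91431 = 17.47966

17.48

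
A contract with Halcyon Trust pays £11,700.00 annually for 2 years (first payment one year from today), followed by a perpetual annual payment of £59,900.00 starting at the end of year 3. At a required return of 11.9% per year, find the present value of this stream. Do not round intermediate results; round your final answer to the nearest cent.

PV of 2-year annuity: £11,700.00 × [1 − (1+0.119)^−2] / 0.119 = 19799.61043
Perpetuity value at year 2: £59,900.00 / 0.119 = 503361.34454
PV of perpetuity: 503361.34454 / (1+0.119)^2 = 401994.10822
Total PV = 19799.61043 + 401994.10822 = 421793.71865

£421793.72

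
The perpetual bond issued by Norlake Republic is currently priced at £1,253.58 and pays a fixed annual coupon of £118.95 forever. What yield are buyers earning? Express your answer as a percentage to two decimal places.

9.49%

P = C/r ⇒ r = C/P = £118.95/£1,253.58 = 0.094888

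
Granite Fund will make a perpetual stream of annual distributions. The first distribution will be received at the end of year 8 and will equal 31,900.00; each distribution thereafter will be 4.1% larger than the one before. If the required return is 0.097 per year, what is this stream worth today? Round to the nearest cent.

297958.83

Value at end of year 7: C₁ / (r − g) = 31,900.00 / (0.097 − 0.041) = 569,642.8571
Discount to today: PV = 569,642.8571 / (1 + 0.097)^7 = 569,642.8571 / 1.911817 = 297,958.83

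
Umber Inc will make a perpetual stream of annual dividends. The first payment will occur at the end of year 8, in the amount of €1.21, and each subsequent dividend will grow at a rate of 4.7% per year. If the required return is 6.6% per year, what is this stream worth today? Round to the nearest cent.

Value at end of year 7: C₁ / (r − g) = €1.21 / (0.066 − 0.047) = €63.6842
Discount to today: PV = €63.6842 / (1 + 0.066)^7 = €63.6842 / 1.564229 = €40.71

€40.71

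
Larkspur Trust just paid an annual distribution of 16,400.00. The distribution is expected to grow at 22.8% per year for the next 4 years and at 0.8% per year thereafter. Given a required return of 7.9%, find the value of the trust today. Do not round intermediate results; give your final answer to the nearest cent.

482215.44

D_1 = 20139.20000
D_2 = 24730.93760
D_3 = 30369.59137
D_4 = 37293.85821
Terminal value at year 4: TV = D_4×(1+g_2)/(r−g_2) = 37592.20907/0.071 = 529467.73340
P_0 = D_1/(1+r)^1 + D_2/(1+r)^2 + D_3/(1+r)^3 + D_4/(1+r)^4 + TV/(1+r)^4
    = 18664.68953 + 21242.11190 + 24175.45265 + 27513.86085 + 390619.32025 = 482215.43518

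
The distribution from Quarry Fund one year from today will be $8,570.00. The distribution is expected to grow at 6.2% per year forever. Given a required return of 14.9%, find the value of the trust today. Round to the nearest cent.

$98505.75

Growing perpetuity: P = D₁ / (r − g) = $8,570.0000 / (0.149 − 0.062) = $98,505.75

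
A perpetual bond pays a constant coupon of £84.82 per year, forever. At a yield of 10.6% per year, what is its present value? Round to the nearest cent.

Level perpetuity: PV = C / r = £84.82 / 0.106 = £800.19

£800.19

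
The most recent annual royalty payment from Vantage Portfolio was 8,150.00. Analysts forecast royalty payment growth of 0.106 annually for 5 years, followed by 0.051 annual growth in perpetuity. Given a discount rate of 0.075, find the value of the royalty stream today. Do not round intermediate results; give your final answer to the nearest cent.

D_1 = 9013.90000
D_2 = 9969.37340
D_3 = 11026.12698
D_4 = 12194.89644
D_5 = 13487.55546
Terminal value at year 5: TV = D_5×(1+g_2)/(r−g_2) = 14175.42079/0.024 = 590642.53298
P_0 = D_1/(1+r)^1 + D_2/(1+r)^2 + D_3/(1+r)^3 + D_4/(1+r)^4 + D_5/(1+r)^5 + TV/(1+r)^5
    = 8385.02326 + 8626.82393 + 8875.59745 + 9131.54492 + 9394.87319 + 411417.15498 = 455831.01772

455831.02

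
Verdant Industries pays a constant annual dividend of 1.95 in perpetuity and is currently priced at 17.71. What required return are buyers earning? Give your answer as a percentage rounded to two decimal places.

11.01%

P = C/r ⇒ r = C/P = 1.95/17.71 = 0.110107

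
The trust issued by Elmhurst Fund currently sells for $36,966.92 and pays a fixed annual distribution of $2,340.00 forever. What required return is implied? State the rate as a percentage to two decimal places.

P = C/r ⇒ r = C/P = $2,340.00/$36,966.92 = 0.063300

6.33%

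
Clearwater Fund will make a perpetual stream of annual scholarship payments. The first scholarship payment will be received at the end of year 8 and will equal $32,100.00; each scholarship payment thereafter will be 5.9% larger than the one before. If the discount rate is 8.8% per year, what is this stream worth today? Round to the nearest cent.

Value at end of year 7: C₁ / (r − g) = $32,100.00 / (0.088 − 0.059) = $1,106,896.5517
Discount to today: PV = $1,106,896.5517 / (1 + 0.088)^7 = $1,106,896.5517 / 1.804689 = $613,344.91

$613344.91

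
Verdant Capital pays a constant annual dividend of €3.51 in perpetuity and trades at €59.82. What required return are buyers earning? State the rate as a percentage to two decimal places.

5.87%

P = C/r ⇒ r = C/P = €3.51/€59.82 = 0.058676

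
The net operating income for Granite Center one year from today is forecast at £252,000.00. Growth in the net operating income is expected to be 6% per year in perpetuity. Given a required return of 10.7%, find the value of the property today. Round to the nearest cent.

£5361702.13

Growing perpetuity: P = D₁ / (r − g) = £252,000.0000 / (0.107 − 0.06) = £5,361,702.13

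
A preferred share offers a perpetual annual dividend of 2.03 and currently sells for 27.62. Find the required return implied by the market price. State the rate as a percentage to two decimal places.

7.35%

P = C/r ⇒ r = C/P = 2.03/27.62 = 0.073497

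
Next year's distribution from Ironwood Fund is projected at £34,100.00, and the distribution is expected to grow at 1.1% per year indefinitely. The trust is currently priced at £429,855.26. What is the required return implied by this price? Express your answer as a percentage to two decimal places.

9.03%

P = D₁/(r − g) ⇒ r = D₁/P + g = £34,100.0000/£429,855.26 + 0.011 = 0.079329 + 0.011 = 0.090329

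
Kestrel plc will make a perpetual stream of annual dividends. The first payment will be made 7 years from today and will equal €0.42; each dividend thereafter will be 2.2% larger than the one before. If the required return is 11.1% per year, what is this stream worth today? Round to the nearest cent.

€2.51

Value at end of year 6: C₁ / (r − g) = €0.42 / (0.111 − 0.022) = €4.7191
Discount to today: PV = €4.7191 / (1 + 0.111)^6 = €4.7191 / 1.880548 = €2.51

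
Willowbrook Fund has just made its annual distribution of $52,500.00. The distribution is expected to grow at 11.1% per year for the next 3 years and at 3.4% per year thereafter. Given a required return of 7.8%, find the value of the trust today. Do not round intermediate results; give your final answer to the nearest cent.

$1517898.60

D_1 = 58327.50000
D_2 = 64801.85250
D_3 = 71994.85813
Terminal value at year 3: TV = D_3×(1+g_2)/(r−g_2) = 74442.68330/0.044 = 1691879.16600
P_0 = D_1/(1+r)^1 + D_2/(1+r)^2 + D_3/(1+r)^3 + TV/(1+r)^3
    = 54107.14286 + 55763.48397 + 57470.52939 + 1350557.44072 = 1517898.59694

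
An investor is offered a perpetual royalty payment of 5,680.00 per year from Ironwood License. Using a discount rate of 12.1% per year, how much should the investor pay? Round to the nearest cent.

Level perpetuity: PV = C / r = 5,680.00 / 0.121 = 46,942.15

46942.15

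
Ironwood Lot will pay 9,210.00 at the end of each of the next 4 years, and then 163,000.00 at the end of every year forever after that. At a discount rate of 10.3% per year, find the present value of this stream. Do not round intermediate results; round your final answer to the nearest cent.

PV of 4-year annuity: 9,210.00 × [1 − (1+0.103)^−4] / 0.103 = 29005.87328
Perpetuity value at year 4: 163,000.00 / 0.103 = 1582524.27184
PV of perpetuity: 1582524.27184 / (1+0.103)^4 = 1069173.85433
Total PV = 29005.87328 + 1069173.85433 = 1098179.72761

1098179.73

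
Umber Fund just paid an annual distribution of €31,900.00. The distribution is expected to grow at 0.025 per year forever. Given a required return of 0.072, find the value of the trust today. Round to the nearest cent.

€695691.49

D₁ = D₀ × (1 + g) = €31,900.00 × 1.025 = €32,697.5000
Growing perpetuity: P = D₁ / (r − g) = €32,697.5000 / (0.072 − 0.025) = €695,691.49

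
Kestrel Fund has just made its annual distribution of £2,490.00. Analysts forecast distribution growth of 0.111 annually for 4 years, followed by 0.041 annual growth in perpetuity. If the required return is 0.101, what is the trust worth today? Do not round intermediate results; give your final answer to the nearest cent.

D_1 = 2766.39000
D_2 = 3073.45929
D_3 = 3414.61327
D_4 = 3793.63534
Terminal value at year 4: TV = D_4×(1+g_2)/(r−g_2) = 3949.17439/0.06 = 65819.57322
P_0 = D_1/(1+r)^1 + D_2/(1+r)^2 + D_3/(1+r)^3 + D_4/(1+r)^4 + TV/(1+r)^4
    = 2512.61580 + 2535.43702 + 2558.46551 + 2581.70316 + 44792.54989 = 54980.77139

£54980.77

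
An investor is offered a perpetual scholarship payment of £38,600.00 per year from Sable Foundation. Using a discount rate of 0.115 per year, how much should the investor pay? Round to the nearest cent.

Level perpetuity: PV = C / r = £38,600.00 / 0.115 = £335,652.17

£335652.17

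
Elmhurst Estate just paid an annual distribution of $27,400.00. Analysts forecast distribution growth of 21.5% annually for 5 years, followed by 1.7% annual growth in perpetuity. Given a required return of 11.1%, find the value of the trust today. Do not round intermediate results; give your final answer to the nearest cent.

$644344.22

D_1 = 33291.00000
D_2 = 40448.56500
D_3 = 49145.00648
D_4 = 59711.18287
D_5 = 72549.08718
Terminal value at year 5: TV = D_5×(1+g_2)/(r−g_2) = 73782.42167/0.094 = 784919.37942
P_0 = D_1/(1+r)^1 + D_2/(1+r)^2 + D_3/(1+r)^3 + D_4/(1+r)^4 + D_5/(1+r)^5 + TV/(1+r)^5
    = 29964.89649 + 32769.89130 + 35837.45988 + 39192.18160 + 42860.93667 + 463718.85742 = 644344.22336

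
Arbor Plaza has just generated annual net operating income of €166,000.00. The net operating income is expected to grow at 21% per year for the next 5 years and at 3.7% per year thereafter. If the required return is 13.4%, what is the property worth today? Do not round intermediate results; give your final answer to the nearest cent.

€3467137.45

D_1 = 200860.00000
D_2 = 243040.60000
D_3 = 294079.12600
D_4 = 355835.74246
D_5 = 430561.24838
Terminal value at year 5: TV = D_5×(1+g_2)/(r−g_2) = 446492.01457/0.097 = 4603010.45945
P_0 = D_1/(1+r)^1 + D_2/(1+r)^2 + D_3/(1+r)^3 + D_4/(1+r)^4 + D_5/(1+r)^5 + TV/(1+r)^5
    = 177125.22046 + 188996.04652 + 201662.44823 + 215177.74458 + 229598.82799 + 2454577.16112 = 3467137.44890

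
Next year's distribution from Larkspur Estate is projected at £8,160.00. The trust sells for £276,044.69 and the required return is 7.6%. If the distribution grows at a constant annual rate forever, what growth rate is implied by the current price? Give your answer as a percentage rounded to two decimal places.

P = D₁/(r−g) ⇒ g = r − D₁/P = 0.076 − £8,160.00/£276,044.69 = 0.046440

4.64%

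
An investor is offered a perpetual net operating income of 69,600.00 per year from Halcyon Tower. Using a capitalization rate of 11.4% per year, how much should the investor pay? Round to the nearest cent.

Level perpetuity: PV = C / r = 69,600.00 / 0.114 = 610,526.32

610526.32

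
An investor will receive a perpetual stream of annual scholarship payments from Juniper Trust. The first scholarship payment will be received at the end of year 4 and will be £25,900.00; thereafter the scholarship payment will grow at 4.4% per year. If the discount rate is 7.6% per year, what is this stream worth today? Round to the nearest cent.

£649700.16

Value at end of year 3: C₁ / (r − g) = £25,900.00 / (0.076 − 0.044) = £809,375.0000
Discount to today: PV = £809,375.0000 / (1 + 0.076)^3 = £809,375.0000 / 1.245767 = £649,700.16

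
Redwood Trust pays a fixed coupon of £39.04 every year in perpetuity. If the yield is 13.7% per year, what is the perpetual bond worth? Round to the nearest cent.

£284.96

Level perpetuity: PV = C / r = £39.04 / 0.137 = £284.96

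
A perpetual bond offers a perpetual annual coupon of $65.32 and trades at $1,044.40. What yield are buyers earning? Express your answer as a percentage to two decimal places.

P = C/r ⇒ r = C/P = $65.32/$1,044.40 = 0.062543

6.25%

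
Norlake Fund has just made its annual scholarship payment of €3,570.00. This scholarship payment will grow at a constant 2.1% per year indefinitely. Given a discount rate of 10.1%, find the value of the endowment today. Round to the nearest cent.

D₁ = D₀ × (1 + g) = €3,570.00 × 1.021 = €3,644.9700
Growing perpetuity: P = D₁ / (r − g) = €3,644.9700 / (0.101 − 0.021) = €45,562.13

€45562.13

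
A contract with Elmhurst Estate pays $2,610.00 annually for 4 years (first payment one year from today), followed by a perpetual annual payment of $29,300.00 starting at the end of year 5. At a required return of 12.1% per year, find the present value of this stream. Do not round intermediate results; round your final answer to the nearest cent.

PV of 4-year annuity: $2,610.00 × [1 − (1+0.121)^−4] / 0.121 = 7910.81448
Perpetuity value at year 4: $29,300.00 / 0.121 = 242148.76033
PV of perpetuity: 242148.76033 / (1+0.121)^4 = 153341.53263
Total PV = 7910.81448 + 153341.53263 = 161252.34711

$161252.35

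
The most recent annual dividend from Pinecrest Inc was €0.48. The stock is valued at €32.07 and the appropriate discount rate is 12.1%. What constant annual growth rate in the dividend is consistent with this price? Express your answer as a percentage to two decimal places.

P = D₀(1+g)/(r−g) ⇒ P(r−g) = D₀(1+g) ⇒ g(P+D₀) = P·r − D₀
g = (P·r − D₀)/(P + D₀) = (€32.07×0.121 − €0.48) / (€32.07 + €0.48) = 0.104469

10.45%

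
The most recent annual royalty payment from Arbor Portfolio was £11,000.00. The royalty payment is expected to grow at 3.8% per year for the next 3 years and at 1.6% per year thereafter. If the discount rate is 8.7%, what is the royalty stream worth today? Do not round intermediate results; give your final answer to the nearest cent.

D_1 = 11418.00000
D_2 = 11851.88400
D_3 = 12302.25559
Terminal value at year 3: TV = D_3×(1+g_2)/(r−g_2) = 12499.09168/0.071 = 176043.54481
P_0 = D_1/(1+r)^1 + D_2/(1+r)^2 + D_3/(1+r)^3 + TV/(1+r)^3
    = 10504.13983 + 10030.63215 + 9578.46934 + 137066.54718 = 167179.78850

£167179.79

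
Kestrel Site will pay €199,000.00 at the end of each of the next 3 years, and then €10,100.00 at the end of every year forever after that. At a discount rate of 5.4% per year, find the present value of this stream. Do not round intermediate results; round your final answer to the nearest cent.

PV of 3-year annuity: €199,000.00 × [1 − (1+0.054)^−3] / 0.054 = 537889.95215
Perpetuity value at year 3: €10,100.00 / 0.054 = 187037.03704
PV of perpetuity: 187037.03704 / (1+0.054)^3 = 159737.09474
Total PV = 537889.95215 + 159737.09474 = 697627.04689

€697627.05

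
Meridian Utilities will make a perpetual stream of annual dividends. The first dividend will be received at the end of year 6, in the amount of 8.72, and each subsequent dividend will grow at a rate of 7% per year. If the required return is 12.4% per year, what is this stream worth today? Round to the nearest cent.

Value at end of year 5: C₁ / (r − g) = 8.72 / (0.124 − 0.07) = 161.4815
Discount to today: PV = 161.4815 / (1 + 0.124)^5 = 161.4815 / 1.794038 = 90.01

90.01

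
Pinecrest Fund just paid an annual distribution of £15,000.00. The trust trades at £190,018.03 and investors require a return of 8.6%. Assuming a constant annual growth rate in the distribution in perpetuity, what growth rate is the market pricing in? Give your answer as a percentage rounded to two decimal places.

0.65%

P = D₀(1+g)/(r−g) ⇒ P(r−g) = D₀(1+g) ⇒ g(P+D₀) = P·r − D₀
g = (P·r − D₀)/(P + D₀) = (£190,018.03×0.086 − £15,000.00) / (£190,018.03 + £15,000.00) = 0.006544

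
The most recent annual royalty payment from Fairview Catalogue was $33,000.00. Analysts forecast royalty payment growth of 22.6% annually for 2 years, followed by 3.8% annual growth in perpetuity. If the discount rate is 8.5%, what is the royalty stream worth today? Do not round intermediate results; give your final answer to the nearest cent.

$1009962.43

D_1 = 40458.00000
D_2 = 49601.50800
Terminal value at year 2: TV = D_2×(1+g_2)/(r−g_2) = 51486.36530/0.047 = 1095454.58094
P_0 = D_1/(1+r)^1 + D_2/(1+r)^2 + TV/(1+r)^2
    = 37288.47926 + 42134.26320 + 930539.68522 = 1009962.42769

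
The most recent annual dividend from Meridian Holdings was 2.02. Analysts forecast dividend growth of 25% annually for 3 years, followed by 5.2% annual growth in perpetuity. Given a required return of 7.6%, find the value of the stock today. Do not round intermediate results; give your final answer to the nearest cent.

D_1 = 2.52500
D_2 = 3.15625
D_3 = 3.94531
Terminal value at year 3: TV = D_3×(1+g_2)/(r−g_2) = 4.15047/0.024 = 172.93620
P_0 = D_1/(1+r)^1 + D_2/(1+r)^2 + D_3/(1+r)^3 + TV/(1+r)^3
    = 2.34665 + 2.72613 + 3.16697 + 138.81906 = 147.05882

147.06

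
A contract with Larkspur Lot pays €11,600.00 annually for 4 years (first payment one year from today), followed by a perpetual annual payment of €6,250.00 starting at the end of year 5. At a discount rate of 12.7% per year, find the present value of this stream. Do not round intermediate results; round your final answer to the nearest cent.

PV of 4-year annuity: €11,600.00 × [1 − (1+0.127)^−4] / 0.127 = 34720.05077
Perpetuity value at year 4: €6,250.00 / 0.127 = 49212.59843
PV of perpetuity: 49212.59843 / (1+0.127)^4 = 30505.67452
Total PV = 34720.05077 + 30505.67452 = 65225.72529

€65225.73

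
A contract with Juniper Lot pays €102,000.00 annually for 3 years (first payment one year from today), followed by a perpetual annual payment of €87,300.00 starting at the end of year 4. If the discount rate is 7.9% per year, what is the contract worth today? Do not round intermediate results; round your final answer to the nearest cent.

PV of 3-year annuity: €102,000.00 × [1 − (1+0.079)^−3] / 0.079 = 263338.92557
Perpetuity value at year 3: €87,300.00 / 0.079 = 1105063.29114
PV of perpetuity: 1105063.29114 / (1+0.079)^3 = 879676.15190
Total PV = 263338.92557 + 879676.15190 = 1143015.07747

€1143015.08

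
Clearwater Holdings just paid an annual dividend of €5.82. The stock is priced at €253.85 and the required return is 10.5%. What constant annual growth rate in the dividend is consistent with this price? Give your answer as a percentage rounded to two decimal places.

P = D₀(1+g)/(r−g) ⇒ P(r−g) = D₀(1+g) ⇒ g(P+D₀) = P·r − D₀
g = (P·r − D₀)/(P + D₀) = (€253.85×0.105 − €5.82) / (€253.85 + €5.82) = 0.080234

8.02%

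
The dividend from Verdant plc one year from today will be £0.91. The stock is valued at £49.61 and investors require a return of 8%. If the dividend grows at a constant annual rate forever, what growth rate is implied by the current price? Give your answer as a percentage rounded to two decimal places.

6.17%

P = D₁/(r−g) ⇒ g = r − D₁/P = 0.08 − £0.91/£49.61 = 0.061657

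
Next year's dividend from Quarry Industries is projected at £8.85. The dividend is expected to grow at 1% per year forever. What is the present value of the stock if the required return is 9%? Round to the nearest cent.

Growing perpetuity: P = D₁ / (r − g) = £8.8500 / (0.09 − 0.01) = £110.63

£110.63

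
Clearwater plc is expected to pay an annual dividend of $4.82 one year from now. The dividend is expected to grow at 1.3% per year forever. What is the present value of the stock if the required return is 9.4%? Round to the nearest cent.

$59.51

Growing perpetuity: P = D₁ / (r − g) = $4.8200 / (0.094 − 0.013) = $59.51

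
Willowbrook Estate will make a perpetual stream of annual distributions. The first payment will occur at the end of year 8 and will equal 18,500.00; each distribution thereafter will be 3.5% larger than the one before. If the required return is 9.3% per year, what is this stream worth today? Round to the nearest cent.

Value at end of year 7: C₁ / (r − g) = 18,500.00 / (0.093 − 0.035) = 318,965.5172
Discount to today: PV = 318,965.5172 / (1 + 0.093)^7 = 318,965.5172 / 1.863550 = 171,160.13

171160.13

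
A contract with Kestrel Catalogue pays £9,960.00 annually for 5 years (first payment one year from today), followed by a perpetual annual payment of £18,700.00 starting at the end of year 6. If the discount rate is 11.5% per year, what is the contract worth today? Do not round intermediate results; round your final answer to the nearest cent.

£130708.76

PV of 5-year annuity: £9,960.00 × [1 − (1+0.115)^−5] / 0.115 = 36352.78336
Perpetuity value at year 5: £18,700.00 / 0.115 = 162608.69565
PV of perpetuity: 162608.69565 / (1+0.115)^5 = 94355.97991
Total PV = 36352.78336 + 94355.97991 = 130708.76327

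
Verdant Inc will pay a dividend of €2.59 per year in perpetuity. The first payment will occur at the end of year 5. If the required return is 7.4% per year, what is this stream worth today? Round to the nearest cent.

Value at end of year 4: C / r = €2.59 / 0.074 = €35.0000
Discount to today: PV = €35.0000 / (1 + 0.074)^4 = €35.0000 / 1.330507 = €26.31

€26.31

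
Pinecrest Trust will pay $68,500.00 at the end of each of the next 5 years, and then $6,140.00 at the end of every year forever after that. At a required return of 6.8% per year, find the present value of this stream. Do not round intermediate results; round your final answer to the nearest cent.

PV of 5-year annuity: $68,500.00 × [1 − (1+0.068)^−5] / 0.068 = 282373.99376
Perpetuity value at year 5: $6,140.00 / 0.068 = 90294.11765
PV of perpetuity: 90294.11765 / (1+0.068)^5 = 64983.51441
Total PV = 282373.99376 + 64983.51441 = 347357.50817

$347357.51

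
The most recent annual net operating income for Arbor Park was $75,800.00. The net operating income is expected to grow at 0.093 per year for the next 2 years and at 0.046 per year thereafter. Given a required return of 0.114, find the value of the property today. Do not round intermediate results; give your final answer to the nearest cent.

D_1 = 82849.40000
D_2 = 90554.39420
Terminal value at year 2: TV = D_2×(1+g_2)/(r−g_2) = 94719.89633/0.068 = 1392939.65196
P_0 = D_1/(1+r)^1 + D_2/(1+r)^2 + TV/(1+r)^2
    = 74371.09515 + 72969.12657 + 1122436.85875 = 1269777.08047

$1269777.08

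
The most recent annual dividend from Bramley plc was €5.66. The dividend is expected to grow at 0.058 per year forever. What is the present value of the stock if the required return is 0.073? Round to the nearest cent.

D₁ = D₀ × (1 + g) = €5.66 × 1.058 = €5.9883
Growing perpetuity: P = D₁ / (r − g) = €5.9883 / (0.073 − 0.058) = €399.22

€399.22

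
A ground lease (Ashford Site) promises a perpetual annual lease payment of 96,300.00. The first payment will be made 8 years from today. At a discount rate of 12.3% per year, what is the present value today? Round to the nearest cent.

Value at end of year 7: C / r = 96,300.00 / 0.123 = 782,926.8293
Discount to today: PV = 782,926.8293 / (1 + 0.123)^7 = 782,926.8293 / 2.252466 = 347,586.49

347586.49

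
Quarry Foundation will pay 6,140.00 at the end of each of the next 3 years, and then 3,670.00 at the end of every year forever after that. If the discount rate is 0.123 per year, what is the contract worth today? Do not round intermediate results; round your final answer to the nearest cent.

35739.47

PV of 3-year annuity: 6,140.00 × [1 − (1+0.123)^−3] / 0.123 = 14671.55047
Perpetuity value at year 3: 3,670.00 / 0.123 = 29837.39837
PV of perpetuity: 29837.39837 / (1+0.123)^3 = 21067.92114
Total PV = 14671.55047 + 21067.92114 = 35739.47161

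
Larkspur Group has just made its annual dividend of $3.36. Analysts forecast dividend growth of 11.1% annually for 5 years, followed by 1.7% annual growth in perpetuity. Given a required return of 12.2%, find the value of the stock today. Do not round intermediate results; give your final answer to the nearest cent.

$47.29

D_1 = 3.73296
D_2 = 4.14732
D_3 = 4.60767
D_4 = 5.11912
D_5 = 5.68734
Terminal value at year 5: TV = D_5×(1+g_2)/(r−g_2) = 5.78403/0.105 = 55.08600
P_0 = D_1/(1+r)^1 + D_2/(1+r)^2 + D_3/(1+r)^3 + D_4/(1+r)^4 + D_5/(1+r)^5 + TV/(1+r)^5
    = 3.32706 + 3.29444 + 3.26214 + 3.23016 + 3.19849 + 30.97968 = 47.29198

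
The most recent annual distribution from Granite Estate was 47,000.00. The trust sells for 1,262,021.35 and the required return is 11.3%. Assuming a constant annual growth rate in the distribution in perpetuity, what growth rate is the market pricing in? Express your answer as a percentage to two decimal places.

P = D₀(1+g)/(r−g) ⇒ P(r−g) = D₀(1+g) ⇒ g(P+D₀) = P·r − D₀
g = (P·r − D₀)/(P + D₀) = (1,262,021.35×0.113 − 47,000.00) / (1,262,021.35 + 47,000.00) = 0.073038

7.30%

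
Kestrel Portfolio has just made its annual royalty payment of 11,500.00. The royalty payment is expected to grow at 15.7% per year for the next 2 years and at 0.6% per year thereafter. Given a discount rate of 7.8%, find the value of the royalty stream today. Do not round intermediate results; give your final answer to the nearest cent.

210684.13

D_1 = 13305.50000
D_2 = 15394.46350
Terminal value at year 2: TV = D_2×(1+g_2)/(r−g_2) = 15486.83028/0.072 = 215094.86501
P_0 = D_1/(1+r)^1 + D_2/(1+r)^2 + TV/(1+r)^2
    = 12342.76438 + 13247.28978 + 185094.07669 = 210684.13085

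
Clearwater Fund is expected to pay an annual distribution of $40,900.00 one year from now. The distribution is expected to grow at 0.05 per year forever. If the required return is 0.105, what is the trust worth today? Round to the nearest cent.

$743636.36

Growing perpetuity: P = D₁ / (r − g) = $40,900.0000 / (0.105 − 0.05) = $743,636.36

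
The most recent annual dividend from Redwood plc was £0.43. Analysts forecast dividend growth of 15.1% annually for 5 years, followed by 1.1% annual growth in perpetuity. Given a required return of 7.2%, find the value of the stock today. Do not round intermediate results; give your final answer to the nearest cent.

D_1 = 0.49493
D_2 = 0.56966
D_3 = 0.65568
D_4 = 0.75469
D_5 = 0.86865
Terminal value at year 5: TV = D_5×(1+g_2)/(r−g_2) = 0.87821/0.061 = 14.39681
P_0 = D_1/(1+r)^1 + D_2/(1+r)^2 + D_3/(1+r)^3 + D_4/(1+r)^4 + D_5/(1+r)^5 + TV/(1+r)^5
    = 0.46169 + 0.49571 + 0.53224 + 0.57147 + 0.61358 + 10.16933 = 12.84402

£12.84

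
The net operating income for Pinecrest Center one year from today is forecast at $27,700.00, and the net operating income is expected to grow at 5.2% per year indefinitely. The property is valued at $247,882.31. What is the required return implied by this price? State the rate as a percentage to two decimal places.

16.37%

P = D₁/(r − g) ⇒ r = D₁/P + g = $27,700.0000/$247,882.31 + 0.052 = 0.111747 + 0.052 = 0.163747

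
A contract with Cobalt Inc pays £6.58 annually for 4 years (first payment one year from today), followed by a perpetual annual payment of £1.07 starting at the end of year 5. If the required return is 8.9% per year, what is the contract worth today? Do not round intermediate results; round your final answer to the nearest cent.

£29.91

PV of 4-year annuity: £6.58 × [1 − (1+0.089)^−4] / 0.089 = 21.36423
Perpetuity value at year 4: £1.07 / 0.089 = 12.02247
PV of perpetuity: 12.02247 / (1+0.089)^4 = 8.54835
Total PV = 21.36423 + 8.54835 = 29.91258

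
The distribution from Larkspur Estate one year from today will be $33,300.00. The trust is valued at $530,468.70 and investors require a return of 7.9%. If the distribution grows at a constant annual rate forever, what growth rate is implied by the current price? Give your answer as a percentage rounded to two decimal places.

1.62%

P = D₁/(r−g) ⇒ g = r − D₁/P = 0.079 − $33,300.00/$530,468.70 = 0.016225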